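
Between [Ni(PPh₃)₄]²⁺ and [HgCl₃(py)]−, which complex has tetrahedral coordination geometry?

For [Ni(PPh₃)₄]²⁺: Ligand charges: triphenylphosphine is neutral. With an overall charge of +2 the nickel centre must be in the +2 oxidation state. Group 10 minus oxidation state 2 gives a d⁸ configuration. Triphenylphosphine is a strong-field ligand (high in the spectrochemical series). A 3d d⁸ ion with strong-field ligands gains enough CFSE to favour square planar over tetrahedral. → square planar.
For [HgCl₃(py)]−: Summing ligand charges against the −1 overall charge gives an oxidation state of +2 for mercury. Group 12 minus oxidation state 2 gives a d¹⁰ configuration. A d¹⁰ ion has no crystal-field stabilisation preference between square planar and tetrahedral, so four ligands adopt the sterically favoured tetrahedral geometry. → tetrahedral.

[HgCl₃(py)]−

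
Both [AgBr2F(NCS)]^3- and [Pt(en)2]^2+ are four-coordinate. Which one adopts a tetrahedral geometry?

[AgBr2F(NCS)]^3-

For [AgBr2F(NCS)]^3-: Each bromide is −1; each fluoride is −1; each isothiocyanate is −1; balancing the −3 overall charge requires Ag(I). Ag sits in group 11, so the d-electron count is 11 − 1 = 10. A d¹⁰ ion has no crystal-field stabilisation preference between square planar and tetrahedral, so four ligands adopt the sterically favoured tetrahedral geometry. → tetrahedral.
For [Pt(en)2]^2+: Ligand charges: ethylenediamine is neutral. With an overall charge of +2 the platinum centre must be in the +2 oxidation state. Platinum is a group-10 element; Pt(II) is therefore d⁸. A 5d d⁸ ion has a large crystal-field splitting; square planar leaves the high-energy d_{x²−y²} orbital empty and maximises CFSE. → square planar.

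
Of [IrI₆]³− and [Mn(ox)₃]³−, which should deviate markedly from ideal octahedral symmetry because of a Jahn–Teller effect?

[Mn(ox)₃]³−

[IrI₆]³−: Summing ligand charges against the −3 overall charge gives an oxidation state of +3 for iridium. Group 9 minus oxidation state 3 gives a d⁶ configuration. A 5d ion has a large Δₒ and is invariably low-spin. The d⁶ configuration leaves the e_g set evenly filled (or empty) — no strong Jahn–Teller driving force.
[Mn(ox)₃]³−: Each oxalate is −2; balancing the −3 overall charge requires Mn(III). Mn sits in group 7, so the d-electron count is 7 − 3 = 4. Oxalate is a weak-field ligand for a first-row metal, so the complex is high-spin. The t₂g³e_g¹ (high-spin) configuration has an unevenly filled e_g set; the Jahn–Teller theorem predicts a tetragonal distortion (typically axial elongation) to lift the degeneracy.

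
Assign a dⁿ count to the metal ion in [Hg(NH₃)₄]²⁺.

Ammonia is neutral; balancing the +2 overall charge requires Hg(II).
Mercury is a group-12 element; Hg(II) is therefore d¹⁰.

d¹⁰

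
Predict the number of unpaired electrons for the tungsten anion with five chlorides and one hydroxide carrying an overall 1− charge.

Summing ligand charges against the −1 overall charge gives an oxidation state of +5 for tungsten.
Group 6 minus oxidation state 5 gives a d¹ configuration.
In an octahedral field the d¹ configuration is t₂g¹e_g⁰ (only one arrangement possible), giving 1 unpaired electron.

1 unpaired electron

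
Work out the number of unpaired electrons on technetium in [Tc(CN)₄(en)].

3

Each cyanide is −1; ethylenediamine is neutral; balancing the 0 overall charge requires Tc(IV).
Tc sits in group 7, so the d-electron count is 7 − 4 = 3.
Counting donor atoms: 4×cyanide (monodentate) → 4 donors; 1×ethylenediamine (bidentate) → 2 donors. Coordination number = 6.
In an octahedral field the d³ configuration is t₂g³e_g⁰ (only one arrangement possible), giving 3 unpaired electrons.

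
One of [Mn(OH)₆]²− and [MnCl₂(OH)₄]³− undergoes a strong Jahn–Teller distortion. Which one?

[Mn(OH)₆]²−: Each hydroxide is −1; balancing the −2 overall charge requires Mn(IV). Group 7 minus oxidation state 4 gives a d³ configuration. The d³ configuration leaves the e_g set evenly filled (or empty) — no strong Jahn–Teller driving force.
[MnCl₂(OH)₄]³−: Ligand charges: each chloride is −1; each hydroxide is −1. With an overall charge of −3 the manganese centre must be in the +3 oxidation state. Mn sits in group 7, so the d-electron count is 7 − 3 = 4. Chloride and hydroxide are weak-field ligands for a first-row metal, so the complex is high-spin. The t₂g³e_g¹ (high-spin) configuration has an unevenly filled e_g set; the Jahn–Teller theorem predicts a tetragonal distortion (typically axial elongation) to lift the degeneracy.

[MnCl₂(OH)₄]³−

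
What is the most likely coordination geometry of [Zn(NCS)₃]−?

Summing ligand charges against the −1 overall charge gives an oxidation state of +2 for zinc.
Zn sits in group 12, so the d-electron count is 12 − 2 = 10.
Coordination number: 3.
Three ligands around a d¹⁰ centre minimise repulsion in a trigonal-planar arrangement.

trigonal planar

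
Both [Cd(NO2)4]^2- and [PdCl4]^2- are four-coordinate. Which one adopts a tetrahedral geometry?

For [Cd(NO2)4]^2-: Each nitro (N-bound nitrite) is −1; balancing the −2 overall charge requires Cd(II). Cadmium is a group-12 element; Cd(II) is therefore d¹⁰. A d¹⁰ ion has no crystal-field stabilisation preference between square planar and tetrahedral, so four ligands adopt the sterically favoured tetrahedral geometry. → tetrahedral.
For [PdCl4]^2-: Ligand charges: each chloride is −1. With an overall charge of −2 the palladium centre must be in the +2 oxidation state. Palladium is a group-10 element; Pd(II) is therefore d⁸. A 4d d⁸ ion has a large crystal-field splitting; square planar leaves the high-energy d_{x²−y²} orbital empty and maximises CFSE. → square planar.

[Cd(NO2)4]^2-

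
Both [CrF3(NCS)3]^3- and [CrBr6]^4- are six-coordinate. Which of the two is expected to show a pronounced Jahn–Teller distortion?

[CrBr6]^4-

[CrF3(NCS)3]^3-: Ligand charges: each fluoride is −1; each isothiocyanate is −1. With an overall charge of −3 the chromium centre must be in the +3 oxidation state. Chromium is a group-6 element; Cr(III) is therefore d³. The d³ configuration leaves the e_g set evenly filled (or empty) — no strong Jahn–Teller driving force.
[CrBr6]^4-: Each bromide is −1; balancing the −4 overall charge requires Cr(II). Cr sits in group 6, so the d-electron count is 6 − 2 = 4. Bromide is a weak-field ligand for a first-row metal, so the complex is high-spin. The t₂g³e_g¹ (high-spin) configuration has an unevenly filled e_g set; the Jahn–Teller theorem predicts a tetragonal distortion (typically axial elongation) to lift the degeneracy.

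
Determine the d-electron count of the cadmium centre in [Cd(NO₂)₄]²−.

d10

Each nitro (N-bound nitrite) is −1; balancing the −2 overall charge requires Cd(II).
Cadmium is a group-12 element; Cd(II) is therefore d¹⁰.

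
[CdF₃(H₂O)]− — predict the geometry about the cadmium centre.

Each fluoride is −1; water is neutral; balancing the −1 overall charge requires Cd(II).
Group 12 minus oxidation state 2 gives a d¹⁰ configuration.
With 4 monodentate ligands the coordination number is 4.
A d¹⁰ ion has no crystal-field stabilisation preference between square planar and tetrahedral, so four ligands adopt the sterically favoured tetrahedral geometry.

tetrahedral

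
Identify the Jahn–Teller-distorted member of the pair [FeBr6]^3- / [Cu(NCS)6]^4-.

[FeBr6]^3-: Each bromide is −1; balancing the −3 overall charge requires Fe(III). Iron is a group-8 element; Fe(III) is therefore d⁵. Bromide is a weak-field ligand for a first-row metal, so the complex is high-spin. The d⁵ configuration leaves the e_g set evenly filled (or empty) — no strong Jahn–Teller driving force.
[Cu(NCS)6]^4-: Summing ligand charges against the −4 overall charge gives an oxidation state of +2 for copper. Copper is a group-11 element; Cu(II) is therefore d⁹. The t₂g⁶e_g³ configuration has an unevenly filled e_g set; the Jahn–Teller theorem predicts a tetragonal distortion (typically axial elongation) to lift the degeneracy.

[Cu(NCS)6]^4-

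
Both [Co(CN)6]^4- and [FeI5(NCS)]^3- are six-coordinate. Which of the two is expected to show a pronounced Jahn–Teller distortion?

[Co(CN)6]^4-

[Co(CN)6]^4-: Each cyanide is −1; balancing the −4 overall charge requires Co(II). Co sits in group 9, so the d-electron count is 9 − 2 = 7. Cyanide is a strong-field ligand (high in the spectrochemical series) for a first-row metal, so the complex is low-spin. The t₂g⁶e_g¹ (low-spin) configuration has an unevenly filled e_g set; the Jahn–Teller theorem predicts a tetragonal distortion (typically axial elongation) to lift the degeneracy.
[FeI5(NCS)]^3-: Summing ligand charges against the −3 overall charge gives an oxidation state of +3 for iron. Iron is a group-8 element; Fe(III) is therefore d⁵. Iodide and isothiocyanate are weak-field ligands for a first-row metal, so the complex is high-spin. The d⁵ configuration leaves the e_g set evenly filled (or empty) — no strong Jahn–Teller driving force.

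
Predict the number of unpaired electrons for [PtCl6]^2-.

Summing ligand charges against the −2 overall charge gives an oxidation state of +4 for platinum.
Pt sits in group 10, so the d-electron count is 10 − 4 = 6.
The spin state decides the count: a 5d ion has a large Δₒ and is invariably low-spin.
An octahedral low-spin d⁶ ion is t₂g⁶e_g⁰, giving 0 unpaired electrons.

0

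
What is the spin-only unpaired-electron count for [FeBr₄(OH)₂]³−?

5 unpaired electrons

Ligand charges: each bromide is −1; each hydroxide is −1. With an overall charge of −3 the iron centre must be in the +3 oxidation state.
Group 8 minus oxidation state 3 gives a d⁵ configuration.
The spin state decides the count: Bromide and hydroxide are weak-field ligands for a first-row metal, so the complex is high-spin.
An octahedral high-spin d⁵ ion is t₂g³e_g², giving 5 unpaired electrons.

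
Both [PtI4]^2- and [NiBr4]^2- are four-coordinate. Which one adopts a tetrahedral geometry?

[NiBr4]^2-

For [PtI4]^2-: Each iodide is −1; balancing the −2 overall charge requires Pt(II). Group 10 minus oxidation state 2 gives a d⁸ configuration. A 5d d⁸ ion has a large crystal-field splitting; square planar leaves the high-energy d_{x²−y²} orbital empty and maximises CFSE. → square planar.
For [NiBr4]^2-: Ligand charges: each bromide is −1. With an overall charge of −2 the nickel centre must be in the +2 oxidation state. Nickel is a group-10 element; Ni(II) is therefore d⁸. Bromide is a weak-field ligand. With weak-field ligands the CFSE gain from square planar is small, so a 3d d⁸ ion takes the sterically preferred tetrahedral geometry. → tetrahedral.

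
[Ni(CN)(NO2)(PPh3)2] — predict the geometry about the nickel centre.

square planar

Ligand charges: each cyanide is −1; each nitro (N-bound nitrite) is −1; triphenylphosphine is neutral. With an overall charge of 0 the nickel centre must be in the +2 oxidation state.
Nickel is a group-10 element; Ni(II) is therefore d⁸.
Coordination number: 4.
Cyanide, nitro (N-bound nitrite), and triphenylphosphine are strong-field ligands (high in the spectrochemical series).
A 3d d⁸ ion with strong-field ligands gains enough CFSE to favour square planar over tetrahedral.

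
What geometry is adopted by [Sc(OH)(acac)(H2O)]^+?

tetrahedral

Summing ligand charges against the +1 overall charge gives an oxidation state of +3 for scandium.
Group 3 minus oxidation state 3 gives a d⁰ configuration.
Counting donor atoms: 1×hydroxide (monodentate) → 1 donor; 1×acetylacetonate (bidentate) → 2 donors; 1×water (monodentate) → 1 donor. Coordination number = 4.
A d⁰ ion has no crystal-field stabilisation preference between square planar and tetrahedral, so four ligands adopt the sterically favoured tetrahedral geometry.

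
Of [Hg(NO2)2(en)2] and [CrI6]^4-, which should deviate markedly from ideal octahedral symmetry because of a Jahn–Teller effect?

[CrI6]^4-

[Hg(NO2)2(en)2]: Summing ligand charges against the 0 overall charge gives an oxidation state of +2 for mercury. Mercury is a group-12 element; Hg(II) is therefore d¹⁰. The d¹⁰ configuration leaves the e_g set evenly filled (or empty) — no strong Jahn–Teller driving force.
[CrI6]^4-: Summing ligand charges against the −4 overall charge gives an oxidation state of +2 for chromium. Chromium is a group-6 element; Cr(II) is therefore d⁴. Iodide is a weak-field ligand for a first-row metal, so the complex is high-spin. The t₂g³e_g¹ (high-spin) configuration has an unevenly filled e_g set; the Jahn–Teller theorem predicts a tetragonal distortion (typically axial elongation) to lift the degeneracy.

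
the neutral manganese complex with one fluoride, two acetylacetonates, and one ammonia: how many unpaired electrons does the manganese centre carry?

4 unpaired electrons

Each fluoride is −1; each acetylacetonate is −1; ammonia is neutral; balancing the 0 overall charge requires Mn(III).
Manganese is a group-7 element; Mn(III) is therefore d⁴.
Counting donor atoms: 1×fluoride (monodentate) → 1 donor; 2×acetylacetonate (bidentate) → 4 donors; 1×ammonia (monodentate) → 1 donor. Coordination number = 6.
The spin state decides the count: Acetylacetonate and fluoride are weak-field ligands for a first-row metal, so the complex is high-spin.
An octahedral high-spin d⁴ ion is t₂g³e_g¹, giving 4 unpaired electrons.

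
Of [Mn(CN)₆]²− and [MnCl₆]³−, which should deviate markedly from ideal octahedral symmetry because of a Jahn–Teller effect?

[Mn(CN)₆]²−: Ligand charges: each cyanide is −1. With an overall charge of −2 the manganese centre must be in the +4 oxidation state. Manganese is a group-7 element; Mn(IV) is therefore d³. The d³ configuration leaves the e_g set evenly filled (or empty) — no strong Jahn–Teller driving force.
[MnCl₆]³−: Summing ligand charges against the −3 overall charge gives an oxidation state of +3 for manganese. Group 7 minus oxidation state 3 gives a d⁴ configuration. Chloride is a weak-field ligand for a first-row metal, so the complex is high-spin. The t₂g³e_g¹ (high-spin) configuration has an unevenly filled e_g set; the Jahn–Teller theorem predicts a tetragonal distortion (typically axial elongation) to lift the degeneracy.

[MnCl₆]³−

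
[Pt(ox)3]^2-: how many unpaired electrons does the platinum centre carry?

Summing ligand charges against the −2 overall charge gives an oxidation state of +4 for platinum.
Group 10 minus oxidation state 4 gives a d⁶ configuration.
Counting donor atoms: 3×oxalate (bidentate) → 6 donors. Coordination number = 6.
The spin state decides the count: a 5d ion has a large Δₒ and is invariably low-spin.
An octahedral low-spin d⁶ ion is t₂g⁶e_g⁰, giving 0 unpaired electrons.

0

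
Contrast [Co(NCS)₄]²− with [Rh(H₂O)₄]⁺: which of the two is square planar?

For [Co(NCS)₄]²−: Each isothiocyanate is −1; balancing the −2 overall charge requires Co(II). Group 9 minus oxidation state 2 gives a d⁷ configuration. For a high-spin 3d d⁷ ion with weak-field ligands the small Δₜ gives little square-planar CFSE advantage, so four ligands adopt the sterically favoured tetrahedral geometry. → tetrahedral.
For [Rh(H₂O)₄]⁺: Ligand charges: water is neutral. With an overall charge of +1 the rhodium centre must be in the +1 oxidation state. Rh sits in group 9, so the d-electron count is 9 − 1 = 8. A 4d d⁸ ion has a large crystal-field splitting; square planar leaves the high-energy d_{x²−y²} orbital empty and maximises CFSE. → square planar.

[Rh(H₂O)₄]⁺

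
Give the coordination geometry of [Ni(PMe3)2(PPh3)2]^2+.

Ligand charges: trimethylphosphine is neutral; triphenylphosphine is neutral. With an overall charge of +2 the nickel centre must be in the +2 oxidation state.
Nickel is a group-10 element; Ni(II) is therefore d⁸.
With 4 monodentate ligands the coordination number is 4.
Trimethylphosphine and triphenylphosphine are strong-field ligands (high in the spectrochemical series).
A 3d d⁸ ion with strong-field ligands gains enough CFSE to favour square planar over tetrahedral.

square planar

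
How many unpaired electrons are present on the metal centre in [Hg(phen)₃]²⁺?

0 unpaired electrons

Summing ligand charges against the +2 overall charge gives an oxidation state of +2 for mercury.
Mercury is a group-12 element; Hg(II) is therefore d¹⁰.
Counting donor atoms: 3×1,10-phenanthroline (bidentate) → 6 donors. Coordination number = 6.
In an octahedral field the d¹⁰ configuration is t₂g⁶e_g⁴, giving 0 unpaired electrons.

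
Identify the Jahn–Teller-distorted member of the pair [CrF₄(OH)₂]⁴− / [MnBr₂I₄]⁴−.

[CrF₄(OH)₂]⁴−: Each fluoride is −1; each hydroxide is −1; balancing the −4 overall charge requires Cr(II). Chromium is a group-6 element; Cr(II) is therefore d⁴. Fluoride and hydroxide are weak-field ligands for a first-row metal, so the complex is high-spin. The t₂g³e_g¹ (high-spin) configuration has an unevenly filled e_g set; the Jahn–Teller theorem predicts a tetragonal distortion (typically axial elongation) to lift the degeneracy.
[MnBr₂I₄]⁴−: Each bromide is −1; each iodide is −1; balancing the −4 overall charge requires Mn(II). Manganese is a group-7 element; Mn(II) is therefore d⁵. Bromide and iodide are weak-field ligands for a first-row metal, so the complex is high-spin. The d⁵ configuration leaves the e_g set evenly filled (or empty) — no strong Jahn–Teller driving force.

[CrF₄(OH)₂]⁴−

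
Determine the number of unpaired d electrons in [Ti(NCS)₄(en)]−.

Summing ligand charges against the −1 overall charge gives an oxidation state of +3 for titanium.
Ti sits in group 4, so the d-electron count is 4 − 3 = 1.
Counting donor atoms: 4×isothiocyanate (monodentate) → 4 donors; 1×ethylenediamine (bidentate) → 2 donors. Coordination number = 6.
In an octahedral field the d¹ configuration is t₂g¹e_g⁰ (only one arrangement possible), giving 1 unpaired electron.

1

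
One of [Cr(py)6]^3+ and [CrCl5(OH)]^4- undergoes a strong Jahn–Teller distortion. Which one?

[Cr(py)6]^3+: Summing ligand charges against the +3 overall charge gives an oxidation state of +3 for chromium. Chromium is a group-6 element; Cr(III) is therefore d³. The d³ configuration leaves the e_g set evenly filled (or empty) — no strong Jahn–Teller driving force.
[CrCl5(OH)]^4-: Ligand charges: each chloride is −1; each hydroxide is −1. With an overall charge of −4 the chromium centre must be in the +2 oxidation state. Cr sits in group 6, so the d-electron count is 6 − 2 = 4. Chloride and hydroxide are weak-field ligands for a first-row metal, so the complex is high-spin. The t₂g³e_g¹ (high-spin) configuration has an unevenly filled e_g set; the Jahn–Teller theorem predicts a tetragonal distortion (typically axial elongation) to lift the degeneracy.

[CrCl5(OH)]^4-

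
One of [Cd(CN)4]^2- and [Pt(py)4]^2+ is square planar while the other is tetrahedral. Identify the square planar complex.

For [Cd(CN)4]^2-: Summing ligand charges against the −2 overall charge gives an oxidation state of +2 for cadmium. Cd sits in group 12, so the d-electron count is 12 − 2 = 10. A d¹⁰ ion has no crystal-field stabilisation preference between square planar and tetrahedral, so four ligands adopt the sterically favoured tetrahedral geometry. → tetrahedral.
For [Pt(py)4]^2+: Summing ligand charges against the +2 overall charge gives an oxidation state of +2 for platinum. Pt sits in group 10, so the d-electron count is 10 − 2 = 8. A 5d d⁸ ion has a large crystal-field splitting; square planar leaves the high-energy d_{x²−y²} orbital empty and maximises CFSE. → square planar.

[Pt(py)4]^2+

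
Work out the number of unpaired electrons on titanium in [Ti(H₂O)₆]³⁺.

1

Water is neutral; balancing the +3 overall charge requires Ti(III).
Group 4 minus oxidation state 3 gives a d¹ configuration.
In an octahedral field the d¹ configuration is t₂g¹e_g⁰ (only one arrangement possible), giving 1 unpaired electron.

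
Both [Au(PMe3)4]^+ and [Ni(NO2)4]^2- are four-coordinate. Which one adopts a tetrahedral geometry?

[Au(PMe3)4]^+

For [Au(PMe3)4]^+: Trimethylphosphine is neutral; balancing the +1 overall charge requires Au(I). Au sits in group 11, so the d-electron count is 11 − 1 = 10. A d¹⁰ ion has no crystal-field stabilisation preference between square planar and tetrahedral, so four ligands adopt the sterically favoured tetrahedral geometry. → tetrahedral.
For [Ni(NO2)4]^2-: Ligand charges: each nitro (N-bound nitrite) is −1. With an overall charge of −2 the nickel centre must be in the +2 oxidation state. Group 10 minus oxidation state 2 gives a d⁸ configuration. Nitro (N-bound nitrite) is a strong-field ligand (high in the spectrochemical series). A 3d d⁸ ion with strong-field ligands gains enough CFSE to favour square planar over tetrahedral. → square planar.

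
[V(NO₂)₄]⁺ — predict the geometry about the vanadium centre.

tetrahedral

Summing ligand charges against the +1 overall charge gives an oxidation state of +5 for vanadium.
Vanadium is a group-5 element; V(V) is therefore d⁰.
With 4 monodentate ligands the coordination number is 4.
A d⁰ ion has no crystal-field stabilisation preference between square planar and tetrahedral, so four ligands adopt the sterically favoured tetrahedral geometry.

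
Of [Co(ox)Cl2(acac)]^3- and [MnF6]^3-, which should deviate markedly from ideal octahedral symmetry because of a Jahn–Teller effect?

[MnF6]^3-

[Co(ox)Cl2(acac)]^3-: Summing ligand charges against the −3 overall charge gives an oxidation state of +2 for cobalt. Co sits in group 9, so the d-electron count is 9 − 2 = 7. Acetylacetonate, chloride, and oxalate are weak-field ligands for a first-row metal, so the complex is high-spin. The d⁷ configuration leaves the e_g set evenly filled (or empty) — no strong Jahn–Teller driving force.
[MnF6]^3-: Summing ligand charges against the −3 overall charge gives an oxidation state of +3 for manganese. Group 7 minus oxidation state 3 gives a d⁴ configuration. Fluoride is a weak-field ligand for a first-row metal, so the complex is high-spin. The t₂g³e_g¹ (high-spin) configuration has an unevenly filled e_g set; the Jahn–Teller theorem predicts a tetragonal distortion (typically axial elongation) to lift the degeneracy.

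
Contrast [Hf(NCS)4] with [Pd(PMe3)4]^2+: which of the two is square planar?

[Pd(PMe3)4]^2+

For [Hf(NCS)4]: Summing ligand charges against the 0 overall charge gives an oxidation state of +4 for hafnium. Hf sits in group 4, so the d-electron count is 4 − 4 = 0. A d⁰ ion has no crystal-field stabilisation preference between square planar and tetrahedral, so four ligands adopt the sterically favoured tetrahedral geometry. → tetrahedral.
For [Pd(PMe3)4]^2+: Ligand charges: trimethylphosphine is neutral. With an overall charge of +2 the palladium centre must be in the +2 oxidation state. Palladium is a group-10 element; Pd(II) is therefore d⁸. A 4d d⁸ ion has a large crystal-field splitting; square planar leaves the high-energy d_{x²−y²} orbital empty and maximises CFSE. → square planar.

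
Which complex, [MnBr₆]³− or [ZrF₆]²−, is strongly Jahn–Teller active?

[MnBr₆]³−

[MnBr₆]³−: Ligand charges: each bromide is −1. With an overall charge of −3 the manganese centre must be in the +3 oxidation state. Manganese is a group-7 element; Mn(III) is therefore d⁴. Bromide is a weak-field ligand for a first-row metal, so the complex is high-spin. The t₂g³e_g¹ (high-spin) configuration has an unevenly filled e_g set; the Jahn–Teller theorem predicts a tetragonal distortion (typically axial elongation) to lift the degeneracy.
[ZrF₆]²−: Summing ligand charges against the −2 overall charge gives an oxidation state of +4 for zirconium. Group 4 minus oxidation state 4 gives a d⁰ configuration. The d⁰ configuration leaves the e_g set evenly filled (or empty) — no strong Jahn–Teller driving force.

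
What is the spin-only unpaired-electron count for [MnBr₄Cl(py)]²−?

Ligand charges: each bromide is −1; each chloride is −1; pyridine is neutral. With an overall charge of −2 the manganese centre must be in the +3 oxidation state.
Group 7 minus oxidation state 3 gives a d⁴ configuration.
The spin state decides the count: Bromide and chloride are weak-field ligands for a first-row metal, so the complex is high-spin.
An octahedral high-spin d⁴ ion is t₂g³e_g¹, giving 4 unpaired electrons.

4 unpaired electrons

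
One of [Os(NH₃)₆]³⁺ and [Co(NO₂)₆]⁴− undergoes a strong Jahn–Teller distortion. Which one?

[Os(NH₃)₆]³⁺: Ligand charges: ammonia is neutral. With an overall charge of +3 the osmium centre must be in the +3 oxidation state. Osmium is a group-8 element; Os(III) is therefore d⁵. A 5d ion has a large Δₒ and is invariably low-spin. The d⁵ configuration leaves the e_g set evenly filled (or empty) — no strong Jahn–Teller driving force.
[Co(NO₂)₆]⁴−: Summing ligand charges against the −4 overall charge gives an oxidation state of +2 for cobalt. Cobalt is a group-9 element; Co(II) is therefore d⁷. Nitro (N-bound nitrite) is a strong-field ligand (high in the spectrochemical series) for a first-row metal, so the complex is low-spin. The t₂g⁶e_g¹ (low-spin) configuration has an unevenly filled e_g set; the Jahn–Teller theorem predicts a tetragonal distortion (typically axial elongation) to lift the degeneracy.

[Co(NO₂)₆]⁴−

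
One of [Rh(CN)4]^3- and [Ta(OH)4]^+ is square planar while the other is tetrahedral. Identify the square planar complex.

[Rh(CN)4]^3-

For [Rh(CN)4]^3-: Ligand charges: each cyanide is −1. With an overall charge of −3 the rhodium centre must be in the +1 oxidation state. Rhodium is a group-9 element; Rh(I) is therefore d⁸. A 4d d⁸ ion has a large crystal-field splitting; square planar leaves the high-energy d_{x²−y²} orbital empty and maximises CFSE. → square planar.
For [Ta(OH)4]^+: Summing ligand charges against the +1 overall charge gives an oxidation state of +5 for tantalum. Ta sits in group 5, so the d-electron count is 5 − 5 = 0. A d⁰ ion has no crystal-field stabilisation preference between square planar and tetrahedral, so four ligands adopt the sterically favoured tetrahedral geometry. → tetrahedral.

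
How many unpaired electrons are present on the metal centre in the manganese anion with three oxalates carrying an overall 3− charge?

4 unpaired electrons

Each oxalate is −2; balancing the −3 overall charge requires Mn(III).
Group 7 minus oxidation state 3 gives a d⁴ configuration.
Counting donor atoms: 3×oxalate (bidentate) → 6 donors. Coordination number = 6.
The spin state decides the count: Oxalate is a weak-field ligand for a first-row metal, so the complex is high-spin.
An octahedral high-spin d⁴ ion is t₂g³e_g¹, giving 4 unpaired electrons.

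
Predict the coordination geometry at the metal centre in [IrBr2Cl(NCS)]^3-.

square planar

Each bromide is −1; each chloride is −1; each isothiocyanate is −1; balancing the −3 overall charge requires Ir(I).
Ir sits in group 9, so the d-electron count is 9 − 1 = 8.
Coordination number: 4.
A 5d d⁸ ion has a large crystal-field splitting; square planar leaves the high-energy d_{x²−y²} orbital empty and maximises CFSE.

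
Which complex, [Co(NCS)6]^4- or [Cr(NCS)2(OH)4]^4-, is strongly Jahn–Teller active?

[Cr(NCS)2(OH)4]^4-

[Co(NCS)6]^4-: Ligand charges: each isothiocyanate is −1. With an overall charge of −4 the cobalt centre must be in the +2 oxidation state. Co sits in group 9, so the d-electron count is 9 − 2 = 7. Isothiocyanate is a weak-field ligand for a first-row metal, so the complex is high-spin. The d⁷ configuration leaves the e_g set evenly filled (or empty) — no strong Jahn–Teller driving force.
[Cr(NCS)2(OH)4]^4-: Ligand charges: each isothiocyanate is −1; each hydroxide is −1. With an overall charge of −4 the chromium centre must be in the +2 oxidation state. Group 6 minus oxidation state 2 gives a d⁴ configuration. Hydroxide and isothiocyanate are weak-field ligands for a first-row metal, so the complex is high-spin. The t₂g³e_g¹ (high-spin) configuration has an unevenly filled e_g set; the Jahn–Teller theorem predicts a tetragonal distortion (typically axial elongation) to lift the degeneracy.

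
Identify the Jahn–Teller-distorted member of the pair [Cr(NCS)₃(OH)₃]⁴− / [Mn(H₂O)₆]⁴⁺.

[Cr(NCS)₃(OH)₃]⁴−

[Cr(NCS)₃(OH)₃]⁴−: Each isothiocyanate is −1; each hydroxide is −1; balancing the −4 overall charge requires Cr(II). Cr sits in group 6, so the d-electron count is 6 − 2 = 4. Hydroxide and isothiocyanate are weak-field ligands for a first-row metal, so the complex is high-spin. The t₂g³e_g¹ (high-spin) configuration has an unevenly filled e_g set; the Jahn–Teller theorem predicts a tetragonal distortion (typically axial elongation) to lift the degeneracy.
[Mn(H₂O)₆]⁴⁺: Summing ligand charges against the +4 overall charge gives an oxidation state of +4 for manganese. Mn sits in group 7, so the d-electron count is 7 − 4 = 3. The d³ configuration leaves the e_g set evenly filled (or empty) — no strong Jahn–Teller driving force.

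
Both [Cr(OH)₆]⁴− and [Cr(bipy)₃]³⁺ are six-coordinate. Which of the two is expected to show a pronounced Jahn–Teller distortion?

[Cr(OH)₆]⁴−

[Cr(OH)₆]⁴−: Summing ligand charges against the −4 overall charge gives an oxidation state of +2 for chromium. Group 6 minus oxidation state 2 gives a d⁴ configuration. Hydroxide is a weak-field ligand for a first-row metal, so the complex is high-spin. The t₂g³e_g¹ (high-spin) configuration has an unevenly filled e_g set; the Jahn–Teller theorem predicts a tetragonal distortion (typically axial elongation) to lift the degeneracy.
[Cr(bipy)₃]³⁺: 2,2′-bipyridine is neutral; balancing the +3 overall charge requires Cr(III). Cr sits in group 6, so the d-electron count is 6 − 3 = 3. The d³ configuration leaves the e_g set evenly filled (or empty) — no strong Jahn–Teller driving force.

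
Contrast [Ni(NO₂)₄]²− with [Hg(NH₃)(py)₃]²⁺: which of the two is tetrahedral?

[Hg(NH₃)(py)₃]²⁺

For [Ni(NO₂)₄]²−: Summing ligand charges against the −2 overall charge gives an oxidation state of +2 for nickel. Ni sits in group 10, so the d-electron count is 10 − 2 = 8. Nitro (N-bound nitrite) is a strong-field ligand (high in the spectrochemical series). A 3d d⁸ ion with strong-field ligands gains enough CFSE to favour square planar over tetrahedral. → square planar.
For [Hg(NH₃)(py)₃]²⁺: Ammonia is neutral; pyridine is neutral; balancing the +2 overall charge requires Hg(II). Hg sits in group 12, so the d-electron count is 12 − 2 = 10. A d¹⁰ ion has no crystal-field stabilisation preference between square planar and tetrahedral, so four ligands adopt the sterically favoured tetrahedral geometry. → tetrahedral.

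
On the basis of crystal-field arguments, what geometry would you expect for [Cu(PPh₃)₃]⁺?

Summing ligand charges against the +1 overall charge gives an oxidation state of +1 for copper.
Group 11 minus oxidation state 1 gives a d¹⁰ configuration.
Coordination number: 3.
Three ligands around a d¹⁰ centre minimise repulsion in a trigonal-planar arrangement.

trigonal planar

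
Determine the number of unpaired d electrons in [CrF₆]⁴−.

Summing ligand charges against the −4 overall charge gives an oxidation state of +2 for chromium.
Chromium is a group-6 element; Cr(II) is therefore d⁴.
The spin state decides the count: Fluoride is a weak-field ligand for a first-row metal, so the complex is high-spin.
An octahedral high-spin d⁴ ion is t₂g³e_g¹, giving 4 unpaired electrons.

4 unpaired electrons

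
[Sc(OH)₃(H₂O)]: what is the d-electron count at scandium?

d⁰

Ligand charges: each hydroxide is −1; water is neutral. With an overall charge of 0 the scandium centre must be in the +3 oxidation state.
Sc sits in group 3, so the d-electron count is 3 − 3 = 0.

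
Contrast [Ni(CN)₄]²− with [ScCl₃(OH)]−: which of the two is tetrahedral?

For [Ni(CN)₄]²−: Summing ligand charges against the −2 overall charge gives an oxidation state of +2 for nickel. Ni sits in group 10, so the d-electron count is 10 − 2 = 8. Cyanide is a strong-field ligand (high in the spectrochemical series). A 3d d⁸ ion with strong-field ligands gains enough CFSE to favour square planar over tetrahedral. → square planar.
For [ScCl₃(OH)]−: Ligand charges: each chloride is −1; each hydroxide is −1. With an overall charge of −1 the scandium centre must be in the +3 oxidation state. Group 3 minus oxidation state 3 gives a d⁰ configuration. A d⁰ ion has no crystal-field stabilisation preference between square planar and tetrahedral, so four ligands adopt the sterically favoured tetrahedral geometry. → tetrahedral.

[ScCl₃(OH)]−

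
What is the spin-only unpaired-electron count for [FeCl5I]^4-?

4

Summing ligand charges against the −4 overall charge gives an oxidation state of +2 for iron.
Group 8 minus oxidation state 2 gives a d⁶ configuration.
The spin state decides the count: Chloride and iodide are weak-field ligands for a first-row metal, so the complex is high-spin.
An octahedral high-spin d⁶ ion is t₂g⁴e_g², giving 4 unpaired electrons.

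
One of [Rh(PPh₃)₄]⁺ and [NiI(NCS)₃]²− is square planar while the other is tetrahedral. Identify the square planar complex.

For [Rh(PPh₃)₄]⁺: Ligand charges: triphenylphosphine is neutral. With an overall charge of +1 the rhodium centre must be in the +1 oxidation state. Rh sits in group 9, so the d-electron count is 9 − 1 = 8. A 4d d⁸ ion has a large crystal-field splitting; square planar leaves the high-energy d_{x²−y²} orbital empty and maximises CFSE. → square planar.
For [NiI(NCS)₃]²−: Summing ligand charges against the −2 overall charge gives an oxidation state of +2 for nickel. Ni sits in group 10, so the d-electron count is 10 − 2 = 8. Iodide and isothiocyanate are weak-field ligands. With weak-field ligands the CFSE gain from square planar is small, so a 3d d⁸ ion takes the sterically preferred tetrahedral geometry. → tetrahedral.

[Rh(PPh₃)₄]⁺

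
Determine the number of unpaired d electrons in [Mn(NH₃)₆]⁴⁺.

Ligand charges: ammonia is neutral. With an overall charge of +4 the manganese centre must be in the +4 oxidation state.
Mn sits in group 7, so the d-electron count is 7 − 4 = 3.
In an octahedral field the d³ configuration is t₂g³e_g⁰ (only one arrangement possible), giving 3 unpaired electrons.

3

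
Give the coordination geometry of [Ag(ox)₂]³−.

tetrahedral

Summing ligand charges against the −3 overall charge gives an oxidation state of +1 for silver.
Ag sits in group 11, so the d-electron count is 11 − 1 = 10.
Counting donor atoms: 2×oxalate (bidentate) → 4 donors. Coordination number = 4.
A d¹⁰ ion has no crystal-field stabilisation preference between square planar and tetrahedral, so four ligands adopt the sterically favoured tetrahedral geometry.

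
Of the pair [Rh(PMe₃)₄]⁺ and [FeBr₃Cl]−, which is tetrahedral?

[FeBr₃Cl]−

For [Rh(PMe₃)₄]⁺: Summing ligand charges against the +1 overall charge gives an oxidation state of +1 for rhodium. Rh sits in group 9, so the d-electron count is 9 − 1 = 8. A 4d d⁸ ion has a large crystal-field splitting; square planar leaves the high-energy d_{x²−y²} orbital empty and maximises CFSE. → square planar.
For [FeBr₃Cl]−: Ligand charges: each bromide is −1; each chloride is −1. With an overall charge of −1 the iron centre must be in the +3 oxidation state. Fe sits in group 8, so the d-electron count is 8 − 3 = 5. A high-spin d⁵ ion has zero CFSE in either geometry, so four ligands adopt the sterically favoured tetrahedral geometry. → tetrahedral.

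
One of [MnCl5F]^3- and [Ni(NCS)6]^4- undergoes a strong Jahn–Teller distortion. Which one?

[MnCl5F]^3-: Each chloride is −1; each fluoride is −1; balancing the −3 overall charge requires Mn(III). Mn sits in group 7, so the d-electron count is 7 − 3 = 4. Chloride and fluoride are weak-field ligands for a first-row metal, so the complex is high-spin. The t₂g³e_g¹ (high-spin) configuration has an unevenly filled e_g set; the Jahn–Teller theorem predicts a tetragonal distortion (typically axial elongation) to lift the degeneracy.
[Ni(NCS)6]^4-: Each isothiocyanate is −1; balancing the −4 overall charge requires Ni(II). Nickel is a group-10 element; Ni(II) is therefore d⁸. The d⁸ configuration leaves the e_g set evenly filled (or empty) — no strong Jahn–Teller driving force.

[MnCl5F]^3-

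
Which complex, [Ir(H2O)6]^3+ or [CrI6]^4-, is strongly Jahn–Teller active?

[Ir(H2O)6]^3+: Ligand charges: water is neutral. With an overall charge of +3 the iridium centre must be in the +3 oxidation state. Group 9 minus oxidation state 3 gives a d⁶ configuration. A 5d ion has a large Δₒ and is invariably low-spin. The d⁶ configuration leaves the e_g set evenly filled (or empty) — no strong Jahn–Teller driving force.
[CrI6]^4-: Summing ligand charges against the −4 overall charge gives an oxidation state of +2 for chromium. Chromium is a group-6 element; Cr(II) is therefore d⁴. Iodide is a weak-field ligand for a first-row metal, so the complex is high-spin. The t₂g³e_g¹ (high-spin) configuration has an unevenly filled e_g set; the Jahn–Teller theorem predicts a tetragonal distortion (typically axial elongation) to lift the degeneracy.

[CrI6]^4-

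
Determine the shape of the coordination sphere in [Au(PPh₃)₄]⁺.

Ligand charges: triphenylphosphine is neutral. With an overall charge of +1 the gold centre must be in the +1 oxidation state.
Group 11 minus oxidation state 1 gives a d¹⁰ configuration.
With 4 monodentate ligands the coordination number is 4.
A d¹⁰ ion has no crystal-field stabilisation preference between square planar and tetrahedral, so four ligands adopt the sterically favoured tetrahedral geometry.

tetrahedral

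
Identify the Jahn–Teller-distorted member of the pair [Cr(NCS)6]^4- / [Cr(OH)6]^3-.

[Cr(NCS)6]^4-

[Cr(NCS)6]^4-: Ligand charges: each isothiocyanate is −1. With an overall charge of −4 the chromium centre must be in the +2 oxidation state. Group 6 minus oxidation state 2 gives a d⁴ configuration. Isothiocyanate is a weak-field ligand for a first-row metal, so the complex is high-spin. The t₂g³e_g¹ (high-spin) configuration has an unevenly filled e_g set; the Jahn–Teller theorem predicts a tetragonal distortion (typically axial elongation) to lift the degeneracy.
[Cr(OH)6]^3-: Summing ligand charges against the −3 overall charge gives an oxidation state of +3 for chromium. Chromium is a group-6 element; Cr(III) is therefore d³. The d³ configuration leaves the e_g set evenly filled (or empty) — no strong Jahn–Teller driving force.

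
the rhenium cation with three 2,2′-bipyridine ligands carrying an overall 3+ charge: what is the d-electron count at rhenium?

d⁴

Summing ligand charges against the +3 overall charge gives an oxidation state of +3 for rhenium.
Re sits in group 7, so the d-electron count is 7 − 3 = 4.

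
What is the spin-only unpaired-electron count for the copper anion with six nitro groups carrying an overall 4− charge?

1

Ligand charges: each nitro (N-bound nitrite) is −1. With an overall charge of −4 the copper centre must be in the +2 oxidation state.
Cu sits in group 11, so the d-electron count is 11 − 2 = 9.
In an octahedral field the d⁹ configuration is t₂g⁶e_g³ (only one arrangement possible), giving 1 unpaired electron.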